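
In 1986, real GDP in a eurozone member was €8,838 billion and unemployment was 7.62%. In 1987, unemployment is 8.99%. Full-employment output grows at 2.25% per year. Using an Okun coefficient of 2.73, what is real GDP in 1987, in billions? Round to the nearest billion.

Δu = 8.99 - 7.62 = 1.37 points.
Okun's law (growth form): g_Y = g_Y* - β × Δu = 2.25 - 2.73 × (1.37) = 2.25 - 3.7401 = -1.4901%.
Real GDP in the next year = 8838 × (1 - 1.4901/100) = 8838 × 0.985099 ≈ 8706 billion.

€8,706 billion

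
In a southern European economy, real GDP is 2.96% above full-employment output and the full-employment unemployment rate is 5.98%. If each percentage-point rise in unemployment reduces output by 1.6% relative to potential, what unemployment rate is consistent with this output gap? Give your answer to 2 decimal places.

4.13%

From Okun's law, u - u* = -(output gap)/β = -(2.96)/1.6 = -1.85 points.
So u = 5.98 - 1.85 = 4.13%.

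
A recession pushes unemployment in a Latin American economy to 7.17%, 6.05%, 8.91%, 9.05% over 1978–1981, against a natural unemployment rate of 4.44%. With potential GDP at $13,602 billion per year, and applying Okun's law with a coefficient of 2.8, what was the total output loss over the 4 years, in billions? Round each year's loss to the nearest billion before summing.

$5,111 billion

Year 1978: gap = -2.8 × (7.17 - 4.44) = -7.644%, loss ≈ 13602 × 7.644/100 ≈ 1040.
Year 1979: gap = -2.8 × (6.05 - 4.44) = -4.508%, loss ≈ 13602 × 4.508/100 ≈ 613.
Year 1980: gap = -2.8 × (8.91 - 4.44) = -12.516%, loss ≈ 13602 × 12.516/100 ≈ 1702.
Year 1981: gap = -2.8 × (9.05 - 4.44) = -12.908%, loss ≈ 13602 × 12.908/100 ≈ 1756.
Total lost output = 1040 + 613 + 1702 + 1756 = 5111 billion.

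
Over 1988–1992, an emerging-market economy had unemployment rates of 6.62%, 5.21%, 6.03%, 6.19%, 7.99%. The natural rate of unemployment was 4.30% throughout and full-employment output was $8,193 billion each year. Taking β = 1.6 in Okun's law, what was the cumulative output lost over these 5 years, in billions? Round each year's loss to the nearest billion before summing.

Year 1988: gap = -1.6 × (6.62 - 4.3) = -3.712%, loss ≈ 8193 × 3.712/100 ≈ 304.
Year 1989: gap = -1.6 × (5.21 - 4.3) = -1.456%, loss ≈ 8193 × 1.456/100 ≈ 119.
Year 1990: gap = -1.6 × (6.03 - 4.3) = -2.768%, loss ≈ 8193 × 2.768/100 ≈ 227.
Year 1991: gap = -1.6 × (6.19 - 4.3) = -3.024%, loss ≈ 8193 × 3.024/100 ≈ 248.
Year 1992: gap = -1.6 × (7.99 - 4.3) = -5.904%, loss ≈ 8193 × 5.904/100 ≈ 484.
Total lost output = 304 + 119 + 227 + 248 + 484 = 1382 billion.

$1,382 billion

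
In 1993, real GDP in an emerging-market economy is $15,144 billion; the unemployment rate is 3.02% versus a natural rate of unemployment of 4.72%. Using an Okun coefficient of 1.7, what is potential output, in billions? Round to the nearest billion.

$14,719 billion

Unemployment gap = 3.02 - 4.72 = -1.7 points, so output gap = -1.7 × (-1.7) = 2.89%.
Since Y = Y* × (1 + gap/100), Y* = 15144/1.0289 ≈ 14719 billion.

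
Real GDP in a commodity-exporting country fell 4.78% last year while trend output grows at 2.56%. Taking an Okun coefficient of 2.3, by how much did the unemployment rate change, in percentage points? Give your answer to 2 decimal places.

3.19 percentage points

Growth-rate Okun's law: g_Y = g_Y* - β × Δu, so Δu = (g_Y* - g_Y)/β.
Δu = (2.56 + 4.78)/2.3 = 7.34/2.3 = 3.19 percentage points.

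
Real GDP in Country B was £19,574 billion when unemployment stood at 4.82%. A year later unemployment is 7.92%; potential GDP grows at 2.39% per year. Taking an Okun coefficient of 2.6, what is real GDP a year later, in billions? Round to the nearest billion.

Δu = 7.92 - 4.82 = 3.1 points.
Okun's law (growth form): g_Y = g_Y* - β × Δu = 2.39 - 2.6 × (3.10) = 2.39 - 8.06 = -5.67%.
Real GDP in the next year = 19574 × (1 - 5.67/100) = 19574 × 0.9433 ≈ 18464 billion.

£18,464 billion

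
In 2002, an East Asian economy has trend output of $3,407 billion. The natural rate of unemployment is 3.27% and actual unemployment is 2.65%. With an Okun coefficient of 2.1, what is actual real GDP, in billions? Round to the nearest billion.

Unemployment gap = 2.65 - 3.27 = -0.62 points, so the output gap is -2.1 × (-0.62) = 1.302%.
Actual GDP = 3407 × (1 + 1.302/100) = 3407 × 1.01302 ≈ 3451 billion.

$3,451 billion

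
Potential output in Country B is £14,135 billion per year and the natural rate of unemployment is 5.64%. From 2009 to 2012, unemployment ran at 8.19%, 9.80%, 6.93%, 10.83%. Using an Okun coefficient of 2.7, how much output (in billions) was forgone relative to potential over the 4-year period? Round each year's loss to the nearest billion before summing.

£5,034 billion

Year 2009: gap = -2.7 × (8.19 - 5.64) = -6.885%, loss ≈ 14135 × 6.885/100 ≈ 973.
Year 2010: gap = -2.7 × (9.8 - 5.64) = -11.232%, loss ≈ 14135 × 11.232/100 ≈ 1588.
Year 2011: gap = -2.7 × (6.93 - 5.64) = -3.483%, loss ≈ 14135 × 3.483/100 ≈ 492.
Year 2012: gap = -2.7 × (10.83 - 5.64) = -14.013%, loss ≈ 14135 × 14.013/100 ≈ 1981.
Total lost output = 973 + 1588 + 492 + 1981 = 5034 billion.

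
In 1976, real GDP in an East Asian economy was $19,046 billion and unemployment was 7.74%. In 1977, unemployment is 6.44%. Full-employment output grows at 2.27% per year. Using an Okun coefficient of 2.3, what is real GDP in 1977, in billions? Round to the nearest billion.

$20,048 billion

Δu = 6.44 - 7.74 = -1.3 points.
Okun's law (growth form): g_Y = g_Y* - β × Δu = 2.27 - 2.3 × (-1.30) = 2.27 + 2.99 = 5.26%.
Real GDP in the next year = 19046 × (1 + 5.26/100) = 19046 × 1.0526 ≈ 20048 billion.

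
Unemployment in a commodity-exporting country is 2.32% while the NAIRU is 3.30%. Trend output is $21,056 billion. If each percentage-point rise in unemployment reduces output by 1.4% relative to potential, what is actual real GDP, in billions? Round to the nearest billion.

$21,345 billion

Unemployment gap = 2.32 - 3.3 = -0.98 points, so the output gap is -1.4 × (-0.98) = 1.372%.
Actual GDP = 21056 × (1 + 1.372/100) = 21056 × 1.01372 ≈ 21345 billion.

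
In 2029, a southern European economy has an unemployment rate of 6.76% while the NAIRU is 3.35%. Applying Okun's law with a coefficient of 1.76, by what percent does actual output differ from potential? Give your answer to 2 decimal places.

-6.00%

The unemployment gap is 6.76 - 3.35 = 3.41 percentage points.
Okun's law gives an output gap of -1.76 × 3.41 = -6.0016%, i.e. 6.00% below potential.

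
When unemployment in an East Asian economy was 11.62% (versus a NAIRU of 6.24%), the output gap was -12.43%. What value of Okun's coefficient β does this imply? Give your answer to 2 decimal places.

Okun's law: output gap = -β × (u - u*).
-12.43 = -β × (11.62 - 6.24) = -β × 5.38, so β = 12.43/5.38 = 2.31.

β ≈ 2.31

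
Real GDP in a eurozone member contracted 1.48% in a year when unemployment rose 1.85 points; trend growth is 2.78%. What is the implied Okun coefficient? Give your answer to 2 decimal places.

Growth form: g_Y = g_Y* - β × Δu, so β = (g_Y* - g_Y)/Δu.
β = (2.78 + 1.48)/1.85 = 4.26/1.85 = 2.30.

β ≈ 2.30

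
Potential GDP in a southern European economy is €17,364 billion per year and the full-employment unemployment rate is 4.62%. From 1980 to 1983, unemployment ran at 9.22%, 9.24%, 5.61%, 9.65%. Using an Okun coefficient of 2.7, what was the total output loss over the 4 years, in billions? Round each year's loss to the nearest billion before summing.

Year 1980: gap = -2.7 × (9.22 - 4.62) = -12.42%, loss ≈ 17364 × 12.42/100 ≈ 2157.
Year 1981: gap = -2.7 × (9.24 - 4.62) = -12.474%, loss ≈ 17364 × 12.474/100 ≈ 2166.
Year 1982: gap = -2.7 × (5.61 - 4.62) = -2.673%, loss ≈ 17364 × 2.673/100 ≈ 464.
Year 1983: gap = -2.7 × (9.65 - 4.62) = -13.581%, loss ≈ 17364 × 13.581/100 ≈ 2358.
Total lost output = 2157 + 2166 + 464 + 2358 = 7145 billion.

€7,145 billion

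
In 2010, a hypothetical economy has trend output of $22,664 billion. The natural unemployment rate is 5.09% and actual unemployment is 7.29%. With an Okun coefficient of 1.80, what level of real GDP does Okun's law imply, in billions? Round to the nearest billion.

$21,767 billion

Unemployment gap = 7.29 - 5.09 = 2.2 points, so the output gap is -1.8 × 2.2 = -3.96%.
Actual GDP = 22664 × (1 - 3.96/100) = 22664 × 0.9604 ≈ 21767 billion.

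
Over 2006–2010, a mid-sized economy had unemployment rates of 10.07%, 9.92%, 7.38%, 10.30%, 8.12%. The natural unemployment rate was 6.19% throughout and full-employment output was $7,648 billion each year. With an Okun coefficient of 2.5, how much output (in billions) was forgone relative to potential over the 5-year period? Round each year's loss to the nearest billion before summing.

$2,838 billion

Year 2006: gap = -2.5 × (10.07 - 6.19) = -9.7%, loss ≈ 7648 × 9.7/100 ≈ 742.
Year 2007: gap = -2.5 × (9.92 - 6.19) = -9.325%, loss ≈ 7648 × 9.325/100 ≈ 713.
Year 2008: gap = -2.5 × (7.38 - 6.19) = -2.975%, loss ≈ 7648 × 2.975/100 ≈ 228.
Year 2009: gap = -2.5 × (10.3 - 6.19) = -10.275%, loss ≈ 7648 × 10.275/100 ≈ 786.
Year 2010: gap = -2.5 × (8.12 - 6.19) = -4.825%, loss ≈ 7648 × 4.825/100 ≈ 369.
Total lost output = 742 + 713 + 228 + 786 + 369 = 2838 billion.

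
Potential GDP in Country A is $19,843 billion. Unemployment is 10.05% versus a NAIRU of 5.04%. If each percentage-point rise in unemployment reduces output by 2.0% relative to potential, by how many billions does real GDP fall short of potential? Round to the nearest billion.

Output gap = -2.0 × (10.05 - 5.04) = -2 × 5.01 = -10.02%.
Actual GDP ≈ 19843 × 0.8998 ≈ 17855 billion, so the shortfall is 19843 - 17855 = 1988 billion.

$1,988 billion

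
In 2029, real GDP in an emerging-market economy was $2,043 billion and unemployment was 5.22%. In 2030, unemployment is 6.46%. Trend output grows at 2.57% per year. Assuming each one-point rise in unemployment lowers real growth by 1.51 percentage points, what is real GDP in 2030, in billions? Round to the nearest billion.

$2,057 billion

Δu = 6.46 - 5.22 = 1.24 points.
Okun's law (growth form): g_Y = g_Y* - β × Δu = 2.57 - 1.51 × (1.24) = 2.57 - 1.8724 = 0.6976%.
Real GDP in the next year = 2043 × (1 + 0.6976/100) = 2043 × 1.006976 ≈ 2057 billion.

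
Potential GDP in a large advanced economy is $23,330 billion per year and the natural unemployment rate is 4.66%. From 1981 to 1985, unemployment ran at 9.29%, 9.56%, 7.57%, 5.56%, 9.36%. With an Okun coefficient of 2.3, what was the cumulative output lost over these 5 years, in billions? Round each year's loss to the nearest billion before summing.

Year 1981: gap = -2.3 × (9.29 - 4.66) = -10.649%, loss ≈ 23330 × 10.649/100 ≈ 2484.
Year 1982: gap = -2.3 × (9.56 - 4.66) = -11.27%, loss ≈ 23330 × 11.27/100 ≈ 2629.
Year 1983: gap = -2.3 × (7.57 - 4.66) = -6.693%, loss ≈ 23330 × 6.693/100 ≈ 1561.
Year 1984: gap = -2.3 × (5.56 - 4.66) = -2.07%, loss ≈ 23330 × 2.07/100 ≈ 483.
Year 1985: gap = -2.3 × (9.36 - 4.66) = -10.81%, loss ≈ 23330 × 10.81/100 ≈ 2522.
Total lost output = 2484 + 2629 + 1561 + 483 + 2522 = 9679 billion.

$9,679 billion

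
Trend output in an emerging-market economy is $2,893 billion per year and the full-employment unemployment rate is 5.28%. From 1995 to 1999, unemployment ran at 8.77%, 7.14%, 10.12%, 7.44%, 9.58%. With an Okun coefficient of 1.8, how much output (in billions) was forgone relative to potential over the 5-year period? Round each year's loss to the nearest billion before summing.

$867 billion

Year 1995: gap = -1.8 × (8.77 - 5.28) = -6.282%, loss ≈ 2893 × 6.282/100 ≈ 182.
Year 1996: gap = -1.8 × (7.14 - 5.28) = -3.348%, loss ≈ 2893 × 3.348/100 ≈ 97.
Year 1997: gap = -1.8 × (10.12 - 5.28) = -8.712%, loss ≈ 2893 × 8.712/100 ≈ 252.
Year 1998: gap = -1.8 × (7.44 - 5.28) = -3.888%, loss ≈ 2893 × 3.888/100 ≈ 112.
Year 1999: gap = -1.8 × (9.58 - 5.28) = -7.74%, loss ≈ 2893 × 7.74/100 ≈ 224.
Total lost output = 182 + 97 + 252 + 112 + 224 = 867 billion.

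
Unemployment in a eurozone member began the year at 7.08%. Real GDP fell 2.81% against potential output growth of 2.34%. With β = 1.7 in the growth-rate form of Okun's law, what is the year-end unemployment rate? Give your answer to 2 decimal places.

Growth-rate Okun's law: g_Y = g_Y* - β × Δu, so Δu = (g_Y* - g_Y)/β.
Δu = (2.34 + 2.81)/1.7 = 5.15/1.7 = 3.03 percentage points.
Year-end unemployment = 7.08 + 3.03 = 10.11%.

10.11%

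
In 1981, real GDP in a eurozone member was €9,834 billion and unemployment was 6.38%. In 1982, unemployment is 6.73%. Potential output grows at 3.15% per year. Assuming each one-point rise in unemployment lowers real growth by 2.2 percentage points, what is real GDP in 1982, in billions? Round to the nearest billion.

€10,068 billion

Δu = 6.73 - 6.38 = 0.35 points.
Okun's law (growth form): g_Y = g_Y* - β × Δu = 3.15 - 2.2 × (0.35) = 3.15 - 0.77 = 2.38%.
Real GDP in the next year = 9834 × (1 + 2.38/100) = 9834 × 1.0238 ≈ 10068 billion.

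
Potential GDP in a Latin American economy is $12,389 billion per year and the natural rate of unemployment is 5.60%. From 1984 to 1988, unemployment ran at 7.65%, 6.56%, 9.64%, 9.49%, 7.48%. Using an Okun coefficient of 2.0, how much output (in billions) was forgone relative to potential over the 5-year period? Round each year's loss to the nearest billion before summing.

$3,177 billion

Year 1984: gap = -2.0 × (7.65 - 5.6) = -4.1%, loss ≈ 12389 × 4.1/100 ≈ 508.
Year 1985: gap = -2.0 × (6.56 - 5.6) = -1.92%, loss ≈ 12389 × 1.92/100 ≈ 238.
Year 1986: gap = -2.0 × (9.64 - 5.6) = -8.08%, loss ≈ 12389 × 8.08/100 ≈ 1001.
Year 1987: gap = -2.0 × (9.49 - 5.6) = -7.78%, loss ≈ 12389 × 7.78/100 ≈ 964.
Year 1988: gap = -2.0 × (7.48 - 5.6) = -3.76%, loss ≈ 12389 × 3.76/100 ≈ 466.
Total lost output = 508 + 238 + 1001 + 964 + 466 = 3177 billion.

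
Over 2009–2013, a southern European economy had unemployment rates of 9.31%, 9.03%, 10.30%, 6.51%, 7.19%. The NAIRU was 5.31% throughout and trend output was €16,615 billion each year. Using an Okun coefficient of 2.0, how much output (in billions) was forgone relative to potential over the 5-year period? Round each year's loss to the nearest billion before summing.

Year 2009: gap = -2.0 × (9.31 - 5.31) = -8%, loss ≈ 16615 × 8/100 ≈ 1329.
Year 2010: gap = -2.0 × (9.03 - 5.31) = -7.44%, loss ≈ 16615 × 7.44/100 ≈ 1236.
Year 2011: gap = -2.0 × (10.3 - 5.31) = -9.98%, loss ≈ 16615 × 9.98/100 ≈ 1658.
Year 2012: gap = -2.0 × (6.51 - 5.31) = -2.4%, loss ≈ 16615 × 2.4/100 ≈ 399.
Year 2013: gap = -2.0 × (7.19 - 5.31) = -3.76%, loss ≈ 16615 × 3.76/100 ≈ 625.
Total lost output = 1329 + 1236 + 1658 + 399 + 625 = 5247 billion.

€5,247 billion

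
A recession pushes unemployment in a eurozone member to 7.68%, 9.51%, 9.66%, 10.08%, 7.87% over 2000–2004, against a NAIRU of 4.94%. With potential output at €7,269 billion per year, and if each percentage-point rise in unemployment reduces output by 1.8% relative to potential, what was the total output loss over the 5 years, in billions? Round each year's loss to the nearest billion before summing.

Year 2000: gap = -1.8 × (7.68 - 4.94) = -4.932%, loss ≈ 7269 × 4.932/100 ≈ 359.
Year 2001: gap = -1.8 × (9.51 - 4.94) = -8.226%, loss ≈ 7269 × 8.226/100 ≈ 598.
Year 2002: gap = -1.8 × (9.66 - 4.94) = -8.496%, loss ≈ 7269 × 8.496/100 ≈ 618.
Year 2003: gap = -1.8 × (10.08 - 4.94) = -9.252%, loss ≈ 7269 × 9.252/100 ≈ 673.
Year 2004: gap = -1.8 × (7.87 - 4.94) = -5.274%, loss ≈ 7269 × 5.274/100 ≈ 383.
Total lost output = 359 + 598 + 618 + 673 + 383 = 2631 billion.

€2,631 billion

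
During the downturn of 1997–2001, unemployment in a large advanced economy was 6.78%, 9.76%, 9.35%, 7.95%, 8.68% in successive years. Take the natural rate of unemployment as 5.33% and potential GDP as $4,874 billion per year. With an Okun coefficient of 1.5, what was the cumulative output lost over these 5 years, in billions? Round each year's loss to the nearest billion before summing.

Year 1997: gap = -1.5 × (6.78 - 5.33) = -2.175%, loss ≈ 4874 × 2.175/100 ≈ 106.
Year 1998: gap = -1.5 × (9.76 - 5.33) = -6.645%, loss ≈ 4874 × 6.645/100 ≈ 324.
Year 1999: gap = -1.5 × (9.35 - 5.33) = -6.03%, loss ≈ 4874 × 6.03/100 ≈ 294.
Year 2000: gap = -1.5 × (7.95 - 5.33) = -3.93%, loss ≈ 4874 × 3.93/100 ≈ 192.
Year 2001: gap = -1.5 × (8.68 - 5.33) = -5.025%, loss ≈ 4874 × 5.025/100 ≈ 245.
Total lost output = 106 + 324 + 294 + 192 + 245 = 1161 billion.

$1,161 billion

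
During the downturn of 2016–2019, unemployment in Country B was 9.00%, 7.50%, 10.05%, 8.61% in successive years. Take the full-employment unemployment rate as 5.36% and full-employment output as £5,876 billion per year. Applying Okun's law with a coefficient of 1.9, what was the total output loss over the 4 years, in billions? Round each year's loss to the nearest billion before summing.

£1,532 billion

Year 2016: gap = -1.9 × (9 - 5.36) = -6.916%, loss ≈ 5876 × 6.916/100 ≈ 406.
Year 2017: gap = -1.9 × (7.5 - 5.36) = -4.066%, loss ≈ 5876 × 4.066/100 ≈ 239.
Year 2018: gap = -1.9 × (10.05 - 5.36) = -8.911%, loss ≈ 5876 × 8.911/100 ≈ 524.
Year 2019: gap = -1.9 × (8.61 - 5.36) = -6.175%, loss ≈ 5876 × 6.175/100 ≈ 363.
Total lost output = 406 + 239 + 524 + 363 = 1532 billion.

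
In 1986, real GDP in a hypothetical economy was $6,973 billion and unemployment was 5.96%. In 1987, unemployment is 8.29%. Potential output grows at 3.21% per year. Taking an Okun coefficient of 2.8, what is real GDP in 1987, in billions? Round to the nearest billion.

Δu = 8.29 - 5.96 = 2.33 points.
Okun's law (growth form): g_Y = g_Y* - β × Δu = 3.21 - 2.8 × (2.33) = 3.21 - 6.524 = -3.314%.
Real GDP in the next year = 6973 × (1 - 3.314/100) = 6973 × 0.96686 ≈ 6742 billion.

$6,742 billion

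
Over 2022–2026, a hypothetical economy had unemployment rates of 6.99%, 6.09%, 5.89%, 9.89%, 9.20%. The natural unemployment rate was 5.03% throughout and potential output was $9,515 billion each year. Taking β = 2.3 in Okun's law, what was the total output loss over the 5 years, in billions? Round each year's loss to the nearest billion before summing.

Year 2022: gap = -2.3 × (6.99 - 5.03) = -4.508%, loss ≈ 9515 × 4.508/100 ≈ 429.
Year 2023: gap = -2.3 × (6.09 - 5.03) = -2.438%, loss ≈ 9515 × 2.438/100 ≈ 232.
Year 2024: gap = -2.3 × (5.89 - 5.03) = -1.978%, loss ≈ 9515 × 1.978/100 ≈ 188.
Year 2025: gap = -2.3 × (9.89 - 5.03) = -11.178%, loss ≈ 9515 × 11.178/100 ≈ 1064.
Year 2026: gap = -2.3 × (9.2 - 5.03) = -9.591%, loss ≈ 9515 × 9.591/100 ≈ 913.
Total lost output = 429 + 232 + 188 + 1064 + 913 = 2826 billion.

$2,826 billion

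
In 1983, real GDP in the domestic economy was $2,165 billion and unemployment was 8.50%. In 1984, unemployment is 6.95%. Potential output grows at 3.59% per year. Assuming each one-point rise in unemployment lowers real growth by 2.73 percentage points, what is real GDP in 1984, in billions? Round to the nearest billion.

$2,334 billion

Δu = 6.95 - 8.5 = -1.55 points.
Okun's law (growth form): g_Y = g_Y* - β × Δu = 3.59 - 2.73 × (-1.55) = 3.59 + 4.2315 = 7.8215%.
Real GDP in the next year = 2165 × (1 + 7.8215/100) = 2165 × 1.078215 ≈ 2334 billion.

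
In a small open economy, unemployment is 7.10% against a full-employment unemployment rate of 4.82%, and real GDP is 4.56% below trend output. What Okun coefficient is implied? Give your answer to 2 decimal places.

β ≈ 2.00

Okun's law: output gap = -β × (u - u*).
-4.56 = -β × (7.1 - 4.82) = -β × 2.28, so β = 4.56/2.28 = 2.00.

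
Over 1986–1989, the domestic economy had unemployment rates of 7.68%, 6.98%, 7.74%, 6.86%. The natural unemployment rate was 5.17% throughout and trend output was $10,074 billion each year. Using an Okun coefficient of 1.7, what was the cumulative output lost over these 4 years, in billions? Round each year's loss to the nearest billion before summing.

$1,469 billion

Year 1986: gap = -1.7 × (7.68 - 5.17) = -4.267%, loss ≈ 10074 × 4.267/100 ≈ 430.
Year 1987: gap = -1.7 × (6.98 - 5.17) = -3.077%, loss ≈ 10074 × 3.077/100 ≈ 310.
Year 1988: gap = -1.7 × (7.74 - 5.17) = -4.369%, loss ≈ 10074 × 4.369/100 ≈ 440.
Year 1989: gap = -1.7 × (6.86 - 5.17) = -2.873%, loss ≈ 10074 × 2.873/100 ≈ 289.
Total lost output = 430 + 310 + 440 + 289 = 1469 billion.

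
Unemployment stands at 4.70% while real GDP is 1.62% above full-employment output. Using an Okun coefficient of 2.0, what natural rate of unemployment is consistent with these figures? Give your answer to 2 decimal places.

5.51%

From Okun's law, u - u* = -(output gap)/β = -(1.62)/2.0 = -0.81 points.
So u* = 4.7 + 0.81 = 5.51%.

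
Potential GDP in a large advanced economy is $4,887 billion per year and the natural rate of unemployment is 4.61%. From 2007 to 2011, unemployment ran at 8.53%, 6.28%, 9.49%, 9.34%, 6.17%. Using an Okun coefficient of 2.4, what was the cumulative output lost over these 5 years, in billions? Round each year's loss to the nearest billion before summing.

Year 2007: gap = -2.4 × (8.53 - 4.61) = -9.408%, loss ≈ 4887 × 9.408/100 ≈ 460.
Year 2008: gap = -2.4 × (6.28 - 4.61) = -4.008%, loss ≈ 4887 × 4.008/100 ≈ 196.
Year 2009: gap = -2.4 × (9.49 - 4.61) = -11.712%, loss ≈ 4887 × 11.712/100 ≈ 572.
Year 2010: gap = -2.4 × (9.34 - 4.61) = -11.352%, loss ≈ 4887 × 11.352/100 ≈ 555.
Year 2011: gap = -2.4 × (6.17 - 4.61) = -3.744%, loss ≈ 4887 × 3.744/100 ≈ 183.
Total lost output = 460 + 196 + 572 + 555 + 183 = 1966 billion.

$1,966 billion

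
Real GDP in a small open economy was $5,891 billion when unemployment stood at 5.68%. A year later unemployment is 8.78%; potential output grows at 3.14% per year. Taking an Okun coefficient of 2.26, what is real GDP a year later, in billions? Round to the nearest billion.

$5,663 billion

Δu = 8.78 - 5.68 = 3.1 points.
Okun's law (growth form): g_Y = g_Y* - β × Δu = 3.14 - 2.26 × (3.10) = 3.14 - 7.006 = -3.866%.
Real GDP in the next year = 5891 × (1 - 3.866/100) = 5891 × 0.96134 ≈ 5663 billion.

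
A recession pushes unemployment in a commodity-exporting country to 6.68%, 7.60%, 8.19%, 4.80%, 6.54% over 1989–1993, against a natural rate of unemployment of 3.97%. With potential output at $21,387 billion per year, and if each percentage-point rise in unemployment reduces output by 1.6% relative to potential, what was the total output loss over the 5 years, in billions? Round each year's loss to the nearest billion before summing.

Year 1989: gap = -1.6 × (6.68 - 3.97) = -4.336%, loss ≈ 21387 × 4.336/100 ≈ 927.
Year 1990: gap = -1.6 × (7.6 - 3.97) = -5.808%, loss ≈ 21387 × 5.808/100 ≈ 1242.
Year 1991: gap = -1.6 × (8.19 - 3.97) = -6.752%, loss ≈ 21387 × 6.752/100 ≈ 1444.
Year 1992: gap = -1.6 × (4.8 - 3.97) = -1.328%, loss ≈ 21387 × 1.328/100 ≈ 284.
Year 1993: gap = -1.6 × (6.54 - 3.97) = -4.112%, loss ≈ 21387 × 4.112/100 ≈ 879.
Total lost output = 927 + 1242 + 1444 + 284 + 879 = 4776 billion.

$4,776 billion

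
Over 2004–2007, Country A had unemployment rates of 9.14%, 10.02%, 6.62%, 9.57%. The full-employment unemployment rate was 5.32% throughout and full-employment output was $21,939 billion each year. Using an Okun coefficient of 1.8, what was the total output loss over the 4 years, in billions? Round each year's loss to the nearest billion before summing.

Year 2004: gap = -1.8 × (9.14 - 5.32) = -6.876%, loss ≈ 21939 × 6.876/100 ≈ 1509.
Year 2005: gap = -1.8 × (10.02 - 5.32) = -8.46%, loss ≈ 21939 × 8.46/100 ≈ 1856.
Year 2006: gap = -1.8 × (6.62 - 5.32) = -2.34%, loss ≈ 21939 × 2.34/100 ≈ 513.
Year 2007: gap = -1.8 × (9.57 - 5.32) = -7.65%, loss ≈ 21939 × 7.65/100 ≈ 1678.
Total lost output = 1509 + 1856 + 513 + 1678 = 5556 billion.

$5,556 billion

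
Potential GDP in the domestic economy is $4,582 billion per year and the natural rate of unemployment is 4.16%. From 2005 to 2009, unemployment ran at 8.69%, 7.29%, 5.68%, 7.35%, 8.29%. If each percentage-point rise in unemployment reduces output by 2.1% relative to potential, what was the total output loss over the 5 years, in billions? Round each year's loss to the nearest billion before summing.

$1,587 billion

Year 2005: gap = -2.1 × (8.69 - 4.16) = -9.513%, loss ≈ 4582 × 9.513/100 ≈ 436.
Year 2006: gap = -2.1 × (7.29 - 4.16) = -6.573%, loss ≈ 4582 × 6.573/100 ≈ 301.
Year 2007: gap = -2.1 × (5.68 - 4.16) = -3.192%, loss ≈ 4582 × 3.192/100 ≈ 146.
Year 2008: gap = -2.1 × (7.35 - 4.16) = -6.699%, loss ≈ 4582 × 6.699/100 ≈ 307.
Year 2009: gap = -2.1 × (8.29 - 4.16) = -8.673%, loss ≈ 4582 × 8.673/100 ≈ 397.
Total lost output = 436 + 301 + 146 + 307 + 397 = 1587 billion.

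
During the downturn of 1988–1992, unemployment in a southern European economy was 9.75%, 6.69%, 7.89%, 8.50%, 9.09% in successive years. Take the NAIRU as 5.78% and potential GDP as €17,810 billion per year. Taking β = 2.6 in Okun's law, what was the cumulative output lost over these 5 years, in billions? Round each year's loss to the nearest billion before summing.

Year 1988: gap = -2.6 × (9.75 - 5.78) = -10.322%, loss ≈ 17810 × 10.322/100 ≈ 1838.
Year 1989: gap = -2.6 × (6.69 - 5.78) = -2.366%, loss ≈ 17810 × 2.366/100 ≈ 421.
Year 1990: gap = -2.6 × (7.89 - 5.78) = -5.486%, loss ≈ 17810 × 5.486/100 ≈ 977.
Year 1991: gap = -2.6 × (8.5 - 5.78) = -7.072%, loss ≈ 17810 × 7.072/100 ≈ 1260.
Year 1992: gap = -2.6 × (9.09 - 5.78) = -8.606%, loss ≈ 17810 × 8.606/100 ≈ 1533.
Total lost output = 1838 + 421 + 977 + 1260 + 1533 = 6029 billion.

€6,029 billion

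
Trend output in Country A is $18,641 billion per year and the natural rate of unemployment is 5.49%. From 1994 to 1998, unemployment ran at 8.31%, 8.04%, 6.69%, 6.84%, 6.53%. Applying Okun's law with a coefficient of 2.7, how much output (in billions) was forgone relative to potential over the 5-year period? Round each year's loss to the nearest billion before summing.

Year 1994: gap = -2.7 × (8.31 - 5.49) = -7.614%, loss ≈ 18641 × 7.614/100 ≈ 1419.
Year 1995: gap = -2.7 × (8.04 - 5.49) = -6.885%, loss ≈ 18641 × 6.885/100 ≈ 1283.
Year 1996: gap = -2.7 × (6.69 - 5.49) = -3.24%, loss ≈ 18641 × 3.24/100 ≈ 604.
Year 1997: gap = -2.7 × (6.84 - 5.49) = -3.645%, loss ≈ 18641 × 3.645/100 ≈ 679.
Year 1998: gap = -2.7 × (6.53 - 5.49) = -2.808%, loss ≈ 18641 × 2.808/100 ≈ 523.
Total lost output = 1419 + 1283 + 604 + 679 + 523 = 4508 billion.

$4,508 billion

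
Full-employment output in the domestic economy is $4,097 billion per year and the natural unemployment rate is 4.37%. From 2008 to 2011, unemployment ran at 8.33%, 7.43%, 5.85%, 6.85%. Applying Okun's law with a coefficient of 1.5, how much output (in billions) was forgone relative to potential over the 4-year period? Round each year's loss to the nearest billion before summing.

Year 2008: gap = -1.5 × (8.33 - 4.37) = -5.94%, loss ≈ 4097 × 5.94/100 ≈ 243.
Year 2009: gap = -1.5 × (7.43 - 4.37) = -4.59%, loss ≈ 4097 × 4.59/100 ≈ 188.
Year 2010: gap = -1.5 × (5.85 - 4.37) = -2.22%, loss ≈ 4097 × 2.22/100 ≈ 91.
Year 2011: gap = -1.5 × (6.85 - 4.37) = -3.72%, loss ≈ 4097 × 3.72/100 ≈ 152.
Total lost output = 243 + 188 + 91 + 152 = 674 billion.

$674 billion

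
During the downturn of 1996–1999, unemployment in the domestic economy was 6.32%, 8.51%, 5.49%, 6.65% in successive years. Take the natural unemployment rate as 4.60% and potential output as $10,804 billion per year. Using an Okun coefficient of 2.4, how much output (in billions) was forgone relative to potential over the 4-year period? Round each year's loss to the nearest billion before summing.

Year 1996: gap = -2.4 × (6.32 - 4.6) = -4.128%, loss ≈ 10804 × 4.128/100 ≈ 446.
Year 1997: gap = -2.4 × (8.51 - 4.6) = -9.384%, loss ≈ 10804 × 9.384/100 ≈ 1014.
Year 1998: gap = -2.4 × (5.49 - 4.6) = -2.136%, loss ≈ 10804 × 2.136/100 ≈ 231.
Year 1999: gap = -2.4 × (6.65 - 4.6) = -4.92%, loss ≈ 10804 × 4.92/100 ≈ 532.
Total lost output = 446 + 1014 + 231 + 532 = 2223 billion.

$2,223 billion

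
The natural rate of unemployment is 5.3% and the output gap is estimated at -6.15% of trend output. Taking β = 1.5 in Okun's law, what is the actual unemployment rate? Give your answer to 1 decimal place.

From Okun's law, u - u* = -(output gap)/β = -(-6.15)/1.5 = 4.1 points.
So u = 5.3 + 4.1 = 9.4%.

9.4%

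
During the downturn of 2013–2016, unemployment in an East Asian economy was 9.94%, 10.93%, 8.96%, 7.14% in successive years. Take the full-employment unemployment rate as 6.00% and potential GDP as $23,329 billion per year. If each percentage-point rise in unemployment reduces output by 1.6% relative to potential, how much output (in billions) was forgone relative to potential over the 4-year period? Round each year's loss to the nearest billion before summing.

Year 2013: gap = -1.6 × (9.94 - 6) = -6.304%, loss ≈ 23329 × 6.304/100 ≈ 1471.
Year 2014: gap = -1.6 × (10.93 - 6) = -7.888%, loss ≈ 23329 × 7.888/100 ≈ 1840.
Year 2015: gap = -1.6 × (8.96 - 6) = -4.736%, loss ≈ 23329 × 4.736/100 ≈ 1105.
Year 2016: gap = -1.6 × (7.14 - 6) = -1.824%, loss ≈ 23329 × 1.824/100 ≈ 426.
Total lost output = 1471 + 1840 + 1105 + 426 = 4842 billion.

$4,842 billion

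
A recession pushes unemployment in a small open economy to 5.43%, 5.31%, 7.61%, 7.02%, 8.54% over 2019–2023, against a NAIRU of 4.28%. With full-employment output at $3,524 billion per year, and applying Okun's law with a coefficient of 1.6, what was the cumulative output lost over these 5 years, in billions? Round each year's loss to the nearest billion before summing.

$705 billion

Year 2019: gap = -1.6 × (5.43 - 4.28) = -1.84%, loss ≈ 3524 × 1.84/100 ≈ 65.
Year 2020: gap = -1.6 × (5.31 - 4.28) = -1.648%, loss ≈ 3524 × 1.648/100 ≈ 58.
Year 2021: gap = -1.6 × (7.61 - 4.28) = -5.328%, loss ≈ 3524 × 5.328/100 ≈ 188.
Year 2022: gap = -1.6 × (7.02 - 4.28) = -4.384%, loss ≈ 3524 × 4.384/100 ≈ 154.
Year 2023: gap = -1.6 × (8.54 - 4.28) = -6.816%, loss ≈ 3524 × 6.816/100 ≈ 240.
Total lost output = 65 + 58 + 188 + 154 + 240 = 705 billion.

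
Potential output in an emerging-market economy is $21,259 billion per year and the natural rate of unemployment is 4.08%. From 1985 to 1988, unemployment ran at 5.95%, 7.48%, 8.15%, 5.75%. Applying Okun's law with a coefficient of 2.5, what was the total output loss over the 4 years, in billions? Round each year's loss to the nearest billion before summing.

Year 1985: gap = -2.5 × (5.95 - 4.08) = -4.675%, loss ≈ 21259 × 4.675/100 ≈ 994.
Year 1986: gap = -2.5 × (7.48 - 4.08) = -8.5%, loss ≈ 21259 × 8.5/100 ≈ 1807.
Year 1987: gap = -2.5 × (8.15 - 4.08) = -10.175%, loss ≈ 21259 × 10.175/100 ≈ 2163.
Year 1988: gap = -2.5 × (5.75 - 4.08) = -4.175%, loss ≈ 21259 × 4.175/100 ≈ 888.
Total lost output = 994 + 1807 + 2163 + 888 = 5852 billion.

$5,852 billion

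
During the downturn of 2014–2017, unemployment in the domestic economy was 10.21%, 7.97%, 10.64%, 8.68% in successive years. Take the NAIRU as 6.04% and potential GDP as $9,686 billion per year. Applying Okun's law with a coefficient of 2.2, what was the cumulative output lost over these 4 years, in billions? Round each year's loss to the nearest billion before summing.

$2,843 billion

Year 2014: gap = -2.2 × (10.21 - 6.04) = -9.174%, loss ≈ 9686 × 9.174/100 ≈ 889.
Year 2015: gap = -2.2 × (7.97 - 6.04) = -4.246%, loss ≈ 9686 × 4.246/100 ≈ 411.
Year 2016: gap = -2.2 × (10.64 - 6.04) = -10.12%, loss ≈ 9686 × 10.12/100 ≈ 980.
Year 2017: gap = -2.2 × (8.68 - 6.04) = -5.808%, loss ≈ 9686 × 5.808/100 ≈ 563.
Total lost output = 889 + 411 + 980 + 563 = 2843 billion.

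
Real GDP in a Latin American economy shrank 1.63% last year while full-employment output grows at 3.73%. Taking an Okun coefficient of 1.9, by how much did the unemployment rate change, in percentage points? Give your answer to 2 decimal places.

2.82 percentage points

Growth-rate Okun's law: g_Y = g_Y* - β × Δu, so Δu = (g_Y* - g_Y)/β.
Δu = (3.73 + 1.63)/1.9 = 5.36/1.9 = 2.82 percentage points.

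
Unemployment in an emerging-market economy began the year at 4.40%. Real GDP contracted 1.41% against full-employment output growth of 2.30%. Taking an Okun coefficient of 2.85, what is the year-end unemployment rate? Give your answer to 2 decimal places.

Growth-rate Okun's law: g_Y = g_Y* - β × Δu, so Δu = (g_Y* - g_Y)/β.
Δu = (2.3 + 1.41)/2.85 = 3.71/2.85 = 1.30 percentage points.
Year-end unemployment = 4.4 + 1.3 = 5.70%.

5.70%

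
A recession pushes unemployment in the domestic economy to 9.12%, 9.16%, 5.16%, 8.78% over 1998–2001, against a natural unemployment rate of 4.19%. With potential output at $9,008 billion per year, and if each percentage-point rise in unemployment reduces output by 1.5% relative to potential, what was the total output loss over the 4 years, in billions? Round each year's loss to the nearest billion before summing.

Year 1998: gap = -1.5 × (9.12 - 4.19) = -7.395%, loss ≈ 9008 × 7.395/100 ≈ 666.
Year 1999: gap = -1.5 × (9.16 - 4.19) = -7.455%, loss ≈ 9008 × 7.455/100 ≈ 672.
Year 2000: gap = -1.5 × (5.16 - 4.19) = -1.455%, loss ≈ 9008 × 1.455/100 ≈ 131.
Year 2001: gap = -1.5 × (8.78 - 4.19) = -6.885%, loss ≈ 9008 × 6.885/100 ≈ 620.
Total lost output = 666 + 672 + 131 + 620 = 2089 billion.

$2,089 billion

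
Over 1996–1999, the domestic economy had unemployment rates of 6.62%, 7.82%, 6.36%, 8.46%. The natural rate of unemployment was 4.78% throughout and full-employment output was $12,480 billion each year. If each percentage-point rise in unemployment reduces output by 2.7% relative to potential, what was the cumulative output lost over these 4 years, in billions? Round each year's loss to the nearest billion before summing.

$3,416 billion

Year 1996: gap = -2.7 × (6.62 - 4.78) = -4.968%, loss ≈ 12480 × 4.968/100 ≈ 620.
Year 1997: gap = -2.7 × (7.82 - 4.78) = -8.208%, loss ≈ 12480 × 8.208/100 ≈ 1024.
Year 1998: gap = -2.7 × (6.36 - 4.78) = -4.266%, loss ≈ 12480 × 4.266/100 ≈ 532.
Year 1999: gap = -2.7 × (8.46 - 4.78) = -9.936%, loss ≈ 12480 × 9.936/100 ≈ 1240.
Total lost output = 620 + 1024 + 532 + 1240 = 3416 billion.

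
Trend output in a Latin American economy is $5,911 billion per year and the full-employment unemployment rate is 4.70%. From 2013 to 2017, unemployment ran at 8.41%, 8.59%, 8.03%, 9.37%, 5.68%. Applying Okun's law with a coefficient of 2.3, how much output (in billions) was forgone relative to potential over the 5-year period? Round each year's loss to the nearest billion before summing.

Year 2013: gap = -2.3 × (8.41 - 4.7) = -8.533%, loss ≈ 5911 × 8.533/100 ≈ 504.
Year 2014: gap = -2.3 × (8.59 - 4.7) = -8.947%, loss ≈ 5911 × 8.947/100 ≈ 529.
Year 2015: gap = -2.3 × (8.03 - 4.7) = -7.659%, loss ≈ 5911 × 7.659/100 ≈ 453.
Year 2016: gap = -2.3 × (9.37 - 4.7) = -10.741%, loss ≈ 5911 × 10.741/100 ≈ 635.
Year 2017: gap = -2.3 × (5.68 - 4.7) = -2.254%, loss ≈ 5911 × 2.254/100 ≈ 133.
Total lost output = 504 + 529 + 453 + 635 + 133 = 2254 billion.

$2,254 billion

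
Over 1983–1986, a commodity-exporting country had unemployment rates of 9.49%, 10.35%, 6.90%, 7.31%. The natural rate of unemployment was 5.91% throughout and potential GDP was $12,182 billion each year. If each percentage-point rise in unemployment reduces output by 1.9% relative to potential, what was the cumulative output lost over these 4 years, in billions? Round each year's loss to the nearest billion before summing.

$2,410 billion

Year 1983: gap = -1.9 × (9.49 - 5.91) = -6.802%, loss ≈ 12182 × 6.802/100 ≈ 829.
Year 1984: gap = -1.9 × (10.35 - 5.91) = -8.436%, loss ≈ 12182 × 8.436/100 ≈ 1028.
Year 1985: gap = -1.9 × (6.9 - 5.91) = -1.881%, loss ≈ 12182 × 1.881/100 ≈ 229.
Year 1986: gap = -1.9 × (7.31 - 5.91) = -2.66%, loss ≈ 12182 × 2.66/100 ≈ 324.
Total lost output = 829 + 1028 + 229 + 324 = 2410 billion.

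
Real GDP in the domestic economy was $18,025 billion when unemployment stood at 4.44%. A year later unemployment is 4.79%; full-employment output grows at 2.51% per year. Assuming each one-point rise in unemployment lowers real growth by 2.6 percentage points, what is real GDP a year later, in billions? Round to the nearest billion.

$18,313 billion

Δu = 4.79 - 4.44 = 0.35 points.
Okun's law (growth form): g_Y = g_Y* - β × Δu = 2.51 - 2.6 × (0.35) = 2.51 - 0.91 = 1.6%.
Real GDP in the next year = 18025 × (1 + 1.6/100) = 18025 × 1.016 ≈ 18313 billion.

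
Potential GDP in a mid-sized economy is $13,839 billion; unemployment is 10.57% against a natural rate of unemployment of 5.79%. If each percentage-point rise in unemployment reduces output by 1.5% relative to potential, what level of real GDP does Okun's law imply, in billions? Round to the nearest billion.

$12,847 billion

Unemployment gap = 10.57 - 5.79 = 4.78 points, so the output gap is -1.5 × 4.78 = -7.17%.
Actual GDP = 13839 × (1 - 7.17/100) = 13839 × 0.9283 ≈ 12847 billion.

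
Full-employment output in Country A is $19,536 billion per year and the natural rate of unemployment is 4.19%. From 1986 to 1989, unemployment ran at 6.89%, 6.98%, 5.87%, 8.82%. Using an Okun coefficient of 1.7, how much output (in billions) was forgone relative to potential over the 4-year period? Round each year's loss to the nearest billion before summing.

Year 1986: gap = -1.7 × (6.89 - 4.19) = -4.59%, loss ≈ 19536 × 4.59/100 ≈ 897.
Year 1987: gap = -1.7 × (6.98 - 4.19) = -4.743%, loss ≈ 19536 × 4.743/100 ≈ 927.
Year 1988: gap = -1.7 × (5.87 - 4.19) = -2.856%, loss ≈ 19536 × 2.856/100 ≈ 558.
Year 1989: gap = -1.7 × (8.82 - 4.19) = -7.871%, loss ≈ 19536 × 7.871/100 ≈ 1538.
Total lost output = 897 + 927 + 558 + 1538 = 3920 billion.

$3,920 billion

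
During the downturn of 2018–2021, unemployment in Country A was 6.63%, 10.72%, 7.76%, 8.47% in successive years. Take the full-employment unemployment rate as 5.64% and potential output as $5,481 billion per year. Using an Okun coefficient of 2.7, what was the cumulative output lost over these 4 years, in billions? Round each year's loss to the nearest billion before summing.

Year 2018: gap = -2.7 × (6.63 - 5.64) = -2.673%, loss ≈ 5481 × 2.673/100 ≈ 147.
Year 2019: gap = -2.7 × (10.72 - 5.64) = -13.716%, loss ≈ 5481 × 13.716/100 ≈ 752.
Year 2020: gap = -2.7 × (7.76 - 5.64) = -5.724%, loss ≈ 5481 × 5.724/100 ≈ 314.
Year 2021: gap = -2.7 × (8.47 - 5.64) = -7.641%, loss ≈ 5481 × 7.641/100 ≈ 419.
Total lost output = 147 + 752 + 314 + 419 = 1632 billion.

$1,632 billion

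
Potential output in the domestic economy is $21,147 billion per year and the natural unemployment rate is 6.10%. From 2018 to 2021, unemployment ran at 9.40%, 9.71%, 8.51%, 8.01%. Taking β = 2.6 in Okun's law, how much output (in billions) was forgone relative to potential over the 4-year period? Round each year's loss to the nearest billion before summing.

Year 2018: gap = -2.6 × (9.4 - 6.1) = -8.58%, loss ≈ 21147 × 8.58/100 ≈ 1814.
Year 2019: gap = -2.6 × (9.71 - 6.1) = -9.386%, loss ≈ 21147 × 9.386/100 ≈ 1985.
Year 2020: gap = -2.6 × (8.51 - 6.1) = -6.266%, loss ≈ 21147 × 6.266/100 ≈ 1325.
Year 2021: gap = -2.6 × (8.01 - 6.1) = -4.966%, loss ≈ 21147 × 4.966/100 ≈ 1050.
Total lost output = 1814 + 1985 + 1325 + 1050 = 6174 billion.

$6,174 billion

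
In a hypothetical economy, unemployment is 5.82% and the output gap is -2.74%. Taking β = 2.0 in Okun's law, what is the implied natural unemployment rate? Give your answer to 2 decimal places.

From Okun's law, u - u* = -(output gap)/β = -(-2.74)/2.0 = 1.37 points.
So u* = 5.82 - 1.37 = 4.45%.

4.45%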